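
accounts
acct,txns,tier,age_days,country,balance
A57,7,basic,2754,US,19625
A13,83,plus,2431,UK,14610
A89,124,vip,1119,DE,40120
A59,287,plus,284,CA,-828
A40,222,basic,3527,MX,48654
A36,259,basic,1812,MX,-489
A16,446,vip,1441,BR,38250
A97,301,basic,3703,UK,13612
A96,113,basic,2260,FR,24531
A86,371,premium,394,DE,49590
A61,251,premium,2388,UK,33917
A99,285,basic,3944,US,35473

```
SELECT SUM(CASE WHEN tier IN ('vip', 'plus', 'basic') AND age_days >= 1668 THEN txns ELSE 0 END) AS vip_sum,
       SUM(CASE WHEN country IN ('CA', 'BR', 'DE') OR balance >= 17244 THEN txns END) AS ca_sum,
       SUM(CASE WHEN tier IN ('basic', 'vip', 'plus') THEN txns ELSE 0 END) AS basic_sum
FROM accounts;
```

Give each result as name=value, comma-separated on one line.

[vip_sum: tier IN ('vip', 'plus', 'basic') AND age_days >= 1668]
acct=A57: ✓ → 7
acct=A13: ✓ → 83
acct=A89: ✗
acct=A59: ✗
acct=A40: ✓ → 222
acct=A36: ✓ → 259
acct=A16: ✗
acct=A97: ✓ → 301
acct=A96: ✓ → 113
acct=A86: ✗
acct=A61: ✗
acct=A99: ✓ → 285
vip_sum = 7 + 83 + 222 + 259 + 301 + 113 + 285 = 1270
—
[ca_sum: country IN ('CA', 'BR', 'DE') OR balance >= 17244]
acct=A57: ✓ → 7
acct=A13: ✗
acct=A89: ✓ → 124
acct=A59: ✓ → 287
acct=A40: ✓ → 222
acct=A36: ✗
acct=A16: ✓ → 446
acct=A97: ✗
acct=A96: ✓ → 113
acct=A86: ✓ → 371
acct=A61: ✓ → 251
acct=A99: ✓ → 285
ca_sum = 7 + 124 + 287 + 222 + 446 + 113 + 371 + 251 + 285 = 2106
—
[basic_sum: tier IN ('basic', 'vip', 'plus')]
acct=A57: ✓ → 7
acct=A13: ✓ → 83
acct=A89: ✓ → 124
acct=A59: ✓ → 287
acct=A40: ✓ → 222
acct=A36: ✓ → 259
acct=A16: ✓ → 446
acct=A97: ✓ → 301
acct=A96: ✓ → 113
acct=A86: ✗
acct=A61: ✗
acct=A99: ✓ → 285
basic_sum = 7 + 83 + 124 + 287 + 222 + 259 + 446 + 301 + 113 + 285 = 2127

vip_sum=1270, ca_sum=2106, basic_sum=2127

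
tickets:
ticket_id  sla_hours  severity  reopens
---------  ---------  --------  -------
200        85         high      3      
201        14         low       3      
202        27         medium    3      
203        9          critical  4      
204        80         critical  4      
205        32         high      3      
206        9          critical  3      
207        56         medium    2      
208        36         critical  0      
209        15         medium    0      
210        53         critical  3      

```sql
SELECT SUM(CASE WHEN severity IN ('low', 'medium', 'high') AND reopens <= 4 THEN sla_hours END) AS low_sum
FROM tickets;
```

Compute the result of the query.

ticket_id=200: ✓ → 85
ticket_id=201: ✓ → 14
ticket_id=202: ✓ → 27
ticket_id=203: ✗
ticket_id=204: ✗
ticket_id=205: ✓ → 32
ticket_id=206: ✗
ticket_id=207: ✓ → 56
ticket_id=208: ✗
ticket_id=209: ✓ → 15
ticket_id=210: ✗
low_sum = 85 + 14 + 27 + 32 + 56 + 15 = 229

229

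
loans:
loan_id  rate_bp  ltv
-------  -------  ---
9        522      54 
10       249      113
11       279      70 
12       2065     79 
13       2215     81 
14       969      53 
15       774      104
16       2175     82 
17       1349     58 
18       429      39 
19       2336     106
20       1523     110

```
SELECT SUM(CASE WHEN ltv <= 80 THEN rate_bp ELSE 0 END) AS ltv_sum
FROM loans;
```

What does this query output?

5613

loan_id=9: ✓ → 522
loan_id=10: ✗
loan_id=11: ✓ → 279
loan_id=12: ✓ → 2065
loan_id=13: ✗
loan_id=14: ✓ → 969
loan_id=15: ✗
loan_id=16: ✗
loan_id=17: ✓ → 1349
loan_id=18: ✓ → 429
loan_id=19: ✗
loan_id=20: ✗
ltv_sum = 522 + 279 + 2065 + 969 + 1349 + 429 = 5613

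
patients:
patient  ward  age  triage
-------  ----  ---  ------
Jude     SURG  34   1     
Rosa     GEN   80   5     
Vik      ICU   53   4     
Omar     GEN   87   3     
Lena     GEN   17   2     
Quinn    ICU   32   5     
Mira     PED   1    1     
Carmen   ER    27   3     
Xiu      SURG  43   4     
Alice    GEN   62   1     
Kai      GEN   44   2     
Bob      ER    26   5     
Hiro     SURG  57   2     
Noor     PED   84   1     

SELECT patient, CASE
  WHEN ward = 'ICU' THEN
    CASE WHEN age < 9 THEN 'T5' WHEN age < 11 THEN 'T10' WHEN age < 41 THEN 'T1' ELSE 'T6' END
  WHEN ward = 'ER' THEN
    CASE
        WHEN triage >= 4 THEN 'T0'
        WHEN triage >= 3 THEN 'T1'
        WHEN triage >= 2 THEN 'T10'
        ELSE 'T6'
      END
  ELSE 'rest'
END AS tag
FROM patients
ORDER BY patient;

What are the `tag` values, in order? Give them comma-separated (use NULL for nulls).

patient=Alice: ward='GEN' → outer ELSE → rest
patient=Bob: ward='ER' → inner[triage >= 4] → T0
patient=Carmen: ward='ER' → inner[triage >= 3] → T1
patient=Hiro: ward='SURG' → outer ELSE → rest
patient=Jude: ward='SURG' → outer ELSE → rest
patient=Kai: ward='GEN' → outer ELSE → rest
patient=Lena: ward='GEN' → outer ELSE → rest
patient=Mira: ward='PED' → outer ELSE → rest
patient=Noor: ward='PED' → outer ELSE → rest
patient=Omar: ward='GEN' → outer ELSE → rest
patient=Quinn: ward='ICU' → inner[age < 41] → T1
patient=Rosa: ward='GEN' → outer ELSE → rest
patient=Vik: ward='ICU' → inner[ELSE] → T6
patient=Xiu: ward='SURG' → outer ELSE → rest

rest, T0, T1, rest, rest, rest, rest, rest, rest, rest, T1, rest, T6, rest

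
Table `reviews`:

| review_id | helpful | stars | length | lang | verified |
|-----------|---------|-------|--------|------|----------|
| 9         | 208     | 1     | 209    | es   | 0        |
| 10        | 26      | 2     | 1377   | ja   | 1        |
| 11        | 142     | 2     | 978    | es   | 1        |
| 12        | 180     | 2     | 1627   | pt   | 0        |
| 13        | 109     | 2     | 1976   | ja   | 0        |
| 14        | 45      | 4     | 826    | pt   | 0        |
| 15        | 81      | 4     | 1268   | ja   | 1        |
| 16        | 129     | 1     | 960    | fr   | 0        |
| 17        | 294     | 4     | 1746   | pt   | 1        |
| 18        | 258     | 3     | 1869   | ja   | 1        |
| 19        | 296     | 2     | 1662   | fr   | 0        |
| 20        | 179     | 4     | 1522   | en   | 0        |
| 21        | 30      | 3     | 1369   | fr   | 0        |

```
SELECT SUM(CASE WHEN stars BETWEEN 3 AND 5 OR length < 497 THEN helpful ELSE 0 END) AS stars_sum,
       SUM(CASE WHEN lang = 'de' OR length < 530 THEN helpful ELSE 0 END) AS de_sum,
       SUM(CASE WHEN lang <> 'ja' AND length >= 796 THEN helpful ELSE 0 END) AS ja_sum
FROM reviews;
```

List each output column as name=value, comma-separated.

stars_sum=1095, de_sum=208, ja_sum=1295

[stars_sum: stars BETWEEN 3 AND 5 OR length < 497]
review_id=9: ✓ → 208
review_id=10: ✗
review_id=11: ✗
review_id=12: ✗
review_id=13: ✗
review_id=14: ✓ → 45
review_id=15: ✓ → 81
review_id=16: ✗
review_id=17: ✓ → 294
review_id=18: ✓ → 258
review_id=19: ✗
review_id=20: ✓ → 179
review_id=21: ✓ → 30
stars_sum = 208 + 45 + 81 + 294 + 258 + 179 + 30 = 1095
—
[de_sum: lang = 'de' OR length < 530]
review_id=9: ✓ → 208
review_id=10: ✗
review_id=11: ✗
review_id=12: ✗
review_id=13: ✗
review_id=14: ✗
review_id=15: ✗
review_id=16: ✗
review_id=17: ✗
review_id=18: ✗
review_id=19: ✗
review_id=20: ✗
review_id=21: ✗
de_sum = 208
—
[ja_sum: lang <> 'ja' AND length >= 796]
review_id=9: ✗
review_id=10: ✗
review_id=11: ✓ → 142
review_id=12: ✓ → 180
review_id=13: ✗
review_id=14: ✓ → 45
review_id=15: ✗
review_id=16: ✓ → 129
review_id=17: ✓ → 294
review_id=18: ✗
review_id=19: ✓ → 296
review_id=20: ✓ → 179
review_id=21: ✓ → 30
ja_sum = 142 + 180 + 45 + 129 + 294 + 296 + 179 + 30 = 1295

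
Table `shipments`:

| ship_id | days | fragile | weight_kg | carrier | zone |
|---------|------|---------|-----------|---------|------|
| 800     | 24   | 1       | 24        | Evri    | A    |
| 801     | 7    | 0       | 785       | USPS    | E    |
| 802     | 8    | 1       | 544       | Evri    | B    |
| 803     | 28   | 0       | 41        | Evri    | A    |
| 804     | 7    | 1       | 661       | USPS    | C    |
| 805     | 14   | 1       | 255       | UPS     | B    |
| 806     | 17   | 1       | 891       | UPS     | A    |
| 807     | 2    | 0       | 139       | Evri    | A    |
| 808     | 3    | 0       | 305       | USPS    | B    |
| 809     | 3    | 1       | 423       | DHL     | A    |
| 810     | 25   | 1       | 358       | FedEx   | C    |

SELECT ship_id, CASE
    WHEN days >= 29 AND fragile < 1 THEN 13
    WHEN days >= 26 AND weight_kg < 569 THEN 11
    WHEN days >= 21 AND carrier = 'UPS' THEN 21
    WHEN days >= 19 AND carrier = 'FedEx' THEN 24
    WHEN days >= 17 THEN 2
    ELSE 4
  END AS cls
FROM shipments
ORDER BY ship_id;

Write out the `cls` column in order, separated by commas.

2, 4, 4, 11, 4, 4, 2, 4, 4, 4, 24

ship_id=800: days >= 17 → 2
ship_id=801: ELSE → 4
ship_id=802: ELSE → 4
ship_id=803: days >= 26 AND weight_kg < 569 → 11
ship_id=804: ELSE → 4
ship_id=805: ELSE → 4
ship_id=806: days >= 17 → 2
ship_id=807: ELSE → 4
ship_id=808: ELSE → 4
ship_id=809: ELSE → 4
ship_id=810: days >= 19 AND carrier = 'FedEx' → 24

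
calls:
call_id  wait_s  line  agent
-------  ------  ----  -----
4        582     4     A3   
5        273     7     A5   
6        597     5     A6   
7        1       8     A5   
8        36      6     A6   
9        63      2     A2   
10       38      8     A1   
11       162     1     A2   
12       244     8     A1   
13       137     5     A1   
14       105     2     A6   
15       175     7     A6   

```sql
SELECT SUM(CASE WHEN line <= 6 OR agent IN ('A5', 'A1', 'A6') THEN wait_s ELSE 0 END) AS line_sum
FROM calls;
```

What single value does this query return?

2413

call_id=4: ✓ → 582
call_id=5: ✓ → 273
call_id=6: ✓ → 597
call_id=7: ✓ → 1
call_id=8: ✓ → 36
call_id=9: ✓ → 63
call_id=10: ✓ → 38
call_id=11: ✓ → 162
call_id=12: ✓ → 244
call_id=13: ✓ → 137
call_id=14: ✓ → 105
call_id=15: ✓ → 175
line_sum = 582 + 273 + 597 + 1 + 36 + 63 + 38 + 162 + 244 + 137 + 105 + 175 = 2413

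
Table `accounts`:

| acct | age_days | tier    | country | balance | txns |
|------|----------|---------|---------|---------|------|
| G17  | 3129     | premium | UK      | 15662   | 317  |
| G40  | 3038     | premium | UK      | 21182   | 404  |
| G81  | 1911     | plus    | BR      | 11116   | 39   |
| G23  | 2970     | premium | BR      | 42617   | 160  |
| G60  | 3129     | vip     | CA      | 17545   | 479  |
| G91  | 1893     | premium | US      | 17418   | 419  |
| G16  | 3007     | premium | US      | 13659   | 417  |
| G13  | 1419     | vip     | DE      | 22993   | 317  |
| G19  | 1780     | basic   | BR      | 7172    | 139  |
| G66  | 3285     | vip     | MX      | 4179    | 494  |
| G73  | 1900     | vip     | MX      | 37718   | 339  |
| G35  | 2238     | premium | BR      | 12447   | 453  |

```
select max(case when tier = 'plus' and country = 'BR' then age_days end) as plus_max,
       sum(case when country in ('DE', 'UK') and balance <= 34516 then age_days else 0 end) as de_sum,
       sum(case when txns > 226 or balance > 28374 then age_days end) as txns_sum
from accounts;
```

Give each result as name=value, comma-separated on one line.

plus_max=1911, de_sum=7586, txns_sum=26008

[plus_max: tier = 'plus' and country = 'BR']
acct=G17: ✗
acct=G40: ✗
acct=G81: ✓ → 1911
acct=G23: ✗
acct=G60: ✗
acct=G91: ✗
acct=G16: ✗
acct=G13: ✗
acct=G19: ✗
acct=G66: ✗
acct=G73: ✗
acct=G35: ✗
plus_max = MAX(1911) = 1911
—
[de_sum: country in ('DE', 'UK') and balance <= 34516]
acct=G17: ✓ → 3129
acct=G40: ✓ → 3038
acct=G81: ✗
acct=G23: ✗
acct=G60: ✗
acct=G91: ✗
acct=G16: ✗
acct=G13: ✓ → 1419
acct=G19: ✗
acct=G66: ✗
acct=G73: ✗
acct=G35: ✗
de_sum = 3129 + 3038 + 1419 = 7586
—
[txns_sum: txns > 226 or balance > 28374]
acct=G17: ✓ → 3129
acct=G40: ✓ → 3038
acct=G81: ✗
acct=G23: ✓ → 2970
acct=G60: ✓ → 3129
acct=G91: ✓ → 1893
acct=G16: ✓ → 3007
acct=G13: ✓ → 1419
acct=G19: ✗
acct=G66: ✓ → 3285
acct=G73: ✓ → 1900
acct=G35: ✓ → 2238
txns_sum = 3129 + 3038 + 2970 + 3129 + 1893 + 3007 + 1419 + 3285 + 1900 + 2238 = 26008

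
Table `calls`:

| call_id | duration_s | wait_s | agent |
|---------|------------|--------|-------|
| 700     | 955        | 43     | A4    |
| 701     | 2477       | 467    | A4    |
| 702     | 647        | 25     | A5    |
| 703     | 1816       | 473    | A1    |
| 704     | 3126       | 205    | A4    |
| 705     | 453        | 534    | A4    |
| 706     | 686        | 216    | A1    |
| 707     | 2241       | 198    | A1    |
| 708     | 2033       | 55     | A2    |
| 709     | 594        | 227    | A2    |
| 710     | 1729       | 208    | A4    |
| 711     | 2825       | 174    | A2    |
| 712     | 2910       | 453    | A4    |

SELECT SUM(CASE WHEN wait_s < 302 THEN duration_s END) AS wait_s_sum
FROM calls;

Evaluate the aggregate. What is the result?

14836

call_id=700: ✓ → 955
call_id=701: ✗
call_id=702: ✓ → 647
call_id=703: ✗
call_id=704: ✓ → 3126
call_id=705: ✗
call_id=706: ✓ → 686
call_id=707: ✓ → 2241
call_id=708: ✓ → 2033
call_id=709: ✓ → 594
call_id=710: ✓ → 1729
call_id=711: ✓ → 2825
call_id=712: ✗
wait_s_sum = 955 + 647 + 3126 + 686 + 2241 + 2033 + 594 + 1729 + 2825 = 14836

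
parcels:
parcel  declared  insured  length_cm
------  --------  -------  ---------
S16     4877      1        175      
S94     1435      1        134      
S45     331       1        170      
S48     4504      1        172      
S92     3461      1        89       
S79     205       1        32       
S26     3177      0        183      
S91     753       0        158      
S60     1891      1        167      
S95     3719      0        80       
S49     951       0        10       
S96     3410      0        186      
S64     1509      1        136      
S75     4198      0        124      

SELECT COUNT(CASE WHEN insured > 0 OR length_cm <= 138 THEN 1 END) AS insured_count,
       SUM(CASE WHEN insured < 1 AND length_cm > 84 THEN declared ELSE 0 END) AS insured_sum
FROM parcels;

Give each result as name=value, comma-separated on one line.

[insured_count: insured > 0 OR length_cm <= 138]
parcel=S16: ✓ → 1
parcel=S94: ✓ → 1
parcel=S45: ✓ → 1
parcel=S48: ✓ → 1
parcel=S92: ✓ → 1
parcel=S79: ✓ → 1
parcel=S26: ✗
parcel=S91: ✗
parcel=S60: ✓ → 1
parcel=S95: ✓ → 1
parcel=S49: ✓ → 1
parcel=S96: ✗
parcel=S64: ✓ → 1
parcel=S75: ✓ → 1
insured_count = COUNT(1, 1, 1, 1, 1, 1, 1, 1, 1, 1, 1) = 11
—
[insured_sum: insured < 1 AND length_cm > 84]
parcel=S16: ✗
parcel=S94: ✗
parcel=S45: ✗
parcel=S48: ✗
parcel=S92: ✗
parcel=S79: ✗
parcel=S26: ✓ → 3177
parcel=S91: ✓ → 753
parcel=S60: ✗
parcel=S95: ✗
parcel=S49: ✗
parcel=S96: ✓ → 3410
parcel=S64: ✗
parcel=S75: ✓ → 4198
insured_sum = 3177 + 753 + 3410 + 4198 = 11538

insured_count=11, insured_sum=11538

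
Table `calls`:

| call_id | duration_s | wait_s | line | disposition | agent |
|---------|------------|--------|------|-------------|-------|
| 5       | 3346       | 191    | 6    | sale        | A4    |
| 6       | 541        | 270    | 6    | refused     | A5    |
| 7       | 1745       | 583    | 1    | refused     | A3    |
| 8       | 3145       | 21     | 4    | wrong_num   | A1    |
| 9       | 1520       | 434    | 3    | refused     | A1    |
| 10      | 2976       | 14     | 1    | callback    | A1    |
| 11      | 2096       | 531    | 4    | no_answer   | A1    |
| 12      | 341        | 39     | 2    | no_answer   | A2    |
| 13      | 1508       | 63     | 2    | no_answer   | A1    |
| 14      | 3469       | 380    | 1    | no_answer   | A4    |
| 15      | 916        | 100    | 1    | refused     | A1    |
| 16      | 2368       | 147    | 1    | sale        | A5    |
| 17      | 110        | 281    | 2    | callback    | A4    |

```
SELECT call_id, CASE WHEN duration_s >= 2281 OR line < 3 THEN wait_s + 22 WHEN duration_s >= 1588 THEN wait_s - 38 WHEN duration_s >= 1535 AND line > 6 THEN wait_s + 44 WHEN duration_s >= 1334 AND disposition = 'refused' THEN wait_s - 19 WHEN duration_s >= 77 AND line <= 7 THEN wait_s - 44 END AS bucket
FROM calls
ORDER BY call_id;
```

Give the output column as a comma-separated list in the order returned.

213, 226, 605, 43, 415, 36, 493, 61, 85, 402, 122, 169, 303

call_id=5: duration_s >= 2281 OR line < 3 → 213
call_id=6: duration_s >= 77 AND line <= 7 → 226
call_id=7: duration_s >= 2281 OR line < 3 → 605
call_id=8: duration_s >= 2281 OR line < 3 → 43
call_id=9: duration_s >= 1334 AND disposition = 'refused' → 415
call_id=10: duration_s >= 2281 OR line < 3 → 36
call_id=11: duration_s >= 1588 → 493
call_id=12: duration_s >= 2281 OR line < 3 → 61
call_id=13: duration_s >= 2281 OR line < 3 → 85
call_id=14: duration_s >= 2281 OR line < 3 → 402
call_id=15: duration_s >= 2281 OR line < 3 → 122
call_id=16: duration_s >= 2281 OR line < 3 → 169
call_id=17: duration_s >= 2281 OR line < 3 → 303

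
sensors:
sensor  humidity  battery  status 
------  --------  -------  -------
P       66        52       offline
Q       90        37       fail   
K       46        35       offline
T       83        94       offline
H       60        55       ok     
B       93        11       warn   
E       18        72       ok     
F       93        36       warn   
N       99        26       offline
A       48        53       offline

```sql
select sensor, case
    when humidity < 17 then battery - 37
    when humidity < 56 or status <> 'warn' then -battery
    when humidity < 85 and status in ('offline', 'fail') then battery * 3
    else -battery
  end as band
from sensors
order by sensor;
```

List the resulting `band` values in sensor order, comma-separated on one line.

sensor=A: humidity < 56 or status <> 'warn' → -53
sensor=B: ELSE → -11
sensor=E: humidity < 56 or status <> 'warn' → -72
sensor=F: ELSE → -36
sensor=H: humidity < 56 or status <> 'warn' → -55
sensor=K: humidity < 56 or status <> 'warn' → -35
sensor=N: humidity < 56 or status <> 'warn' → -26
sensor=P: humidity < 56 or status <> 'warn' → -52
sensor=Q: humidity < 56 or status <> 'warn' → -37
sensor=T: humidity < 56 or status <> 'warn' → -94

-53, -11, -72, -36, -55, -35, -26, -52, -37, -94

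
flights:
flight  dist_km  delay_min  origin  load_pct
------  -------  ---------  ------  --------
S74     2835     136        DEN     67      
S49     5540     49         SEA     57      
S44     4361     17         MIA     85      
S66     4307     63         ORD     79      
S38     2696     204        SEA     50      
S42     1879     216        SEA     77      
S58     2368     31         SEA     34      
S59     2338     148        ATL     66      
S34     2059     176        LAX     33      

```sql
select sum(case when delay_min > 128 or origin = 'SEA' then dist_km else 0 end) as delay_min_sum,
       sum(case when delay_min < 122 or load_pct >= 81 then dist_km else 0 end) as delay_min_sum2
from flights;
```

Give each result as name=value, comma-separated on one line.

[delay_min_sum: delay_min > 128 or origin = 'SEA']
flight=S74: ✓ → 2835
flight=S49: ✓ → 5540
flight=S44: ✗
flight=S66: ✗
flight=S38: ✓ → 2696
flight=S42: ✓ → 1879
flight=S58: ✓ → 2368
flight=S59: ✓ → 2338
flight=S34: ✓ → 2059
delay_min_sum = 2835 + 5540 + 2696 + 1879 + 2368 + 2338 + 2059 = 19715
—
[delay_min_sum2: delay_min < 122 or load_pct >= 81]
flight=S74: ✗
flight=S49: ✓ → 5540
flight=S44: ✓ → 4361
flight=S66: ✓ → 4307
flight=S38: ✗
flight=S42: ✗
flight=S58: ✓ → 2368
flight=S59: ✗
flight=S34: ✗
delay_min_sum2 = 5540 + 4361 + 4307 + 2368 = 16576

delay_min_sum=19715, delay_min_sum2=16576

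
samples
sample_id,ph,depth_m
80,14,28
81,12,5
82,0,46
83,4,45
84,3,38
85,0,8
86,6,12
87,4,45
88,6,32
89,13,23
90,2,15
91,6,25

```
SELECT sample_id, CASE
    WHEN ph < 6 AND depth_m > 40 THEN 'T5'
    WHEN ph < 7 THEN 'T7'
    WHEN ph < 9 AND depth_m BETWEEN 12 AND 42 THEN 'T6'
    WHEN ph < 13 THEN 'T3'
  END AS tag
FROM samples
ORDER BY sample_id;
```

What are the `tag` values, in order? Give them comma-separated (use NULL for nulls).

NULL, T3, T5, T5, T7, T7, T7, T5, T7, NULL, T7, T7

sample_id=80: (no match → NULL) → NULL
sample_id=81: ph < 13 → T3
sample_id=82: ph < 6 AND depth_m > 40 → T5
sample_id=83: ph < 6 AND depth_m > 40 → T5
sample_id=84: ph < 7 → T7
sample_id=85: ph < 7 → T7
sample_id=86: ph < 7 → T7
sample_id=87: ph < 6 AND depth_m > 40 → T5
sample_id=88: ph < 7 → T7
sample_id=89: (no match → NULL) → NULL
sample_id=90: ph < 7 → T7
sample_id=91: ph < 7 → T7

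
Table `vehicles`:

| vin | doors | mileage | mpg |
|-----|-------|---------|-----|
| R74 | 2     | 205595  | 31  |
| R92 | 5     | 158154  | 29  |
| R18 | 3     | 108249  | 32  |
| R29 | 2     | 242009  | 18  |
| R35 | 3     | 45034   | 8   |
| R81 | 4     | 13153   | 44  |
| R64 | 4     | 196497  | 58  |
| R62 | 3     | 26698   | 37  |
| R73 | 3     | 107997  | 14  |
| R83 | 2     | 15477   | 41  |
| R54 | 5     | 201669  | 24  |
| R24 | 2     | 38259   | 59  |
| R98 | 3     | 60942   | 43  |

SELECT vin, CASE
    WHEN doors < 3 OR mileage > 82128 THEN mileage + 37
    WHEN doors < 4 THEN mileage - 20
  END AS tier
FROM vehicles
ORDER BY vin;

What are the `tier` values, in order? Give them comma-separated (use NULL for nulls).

108286, 38296, 242046, 45014, 201706, 26678, 196534, 108034, 205632, NULL, 15514, 158191, 60922

vin=R18: doors < 3 OR mileage > 82128 → 108286
vin=R24: doors < 3 OR mileage > 82128 → 38296
vin=R29: doors < 3 OR mileage > 82128 → 242046
vin=R35: doors < 4 → 45014
vin=R54: doors < 3 OR mileage > 82128 → 201706
vin=R62: doors < 4 → 26678
vin=R64: doors < 3 OR mileage > 82128 → 196534
vin=R73: doors < 3 OR mileage > 82128 → 108034
vin=R74: doors < 3 OR mileage > 82128 → 205632
vin=R81: (no match → NULL) → NULL
vin=R83: doors < 3 OR mileage > 82128 → 15514
vin=R92: doors < 3 OR mileage > 82128 → 158191
vin=R98: doors < 4 → 60922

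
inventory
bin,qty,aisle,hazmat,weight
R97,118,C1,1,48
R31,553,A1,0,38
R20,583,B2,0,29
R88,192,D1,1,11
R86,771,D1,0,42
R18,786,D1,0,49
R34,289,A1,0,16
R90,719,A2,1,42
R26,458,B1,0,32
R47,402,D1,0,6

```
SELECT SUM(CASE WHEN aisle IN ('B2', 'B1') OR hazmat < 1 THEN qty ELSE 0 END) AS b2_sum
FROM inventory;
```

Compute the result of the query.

3842

bin=R97: ✗
bin=R31: ✓ → 553
bin=R20: ✓ → 583
bin=R88: ✗
bin=R86: ✓ → 771
bin=R18: ✓ → 786
bin=R34: ✓ → 289
bin=R90: ✗
bin=R26: ✓ → 458
bin=R47: ✓ → 402
b2_sum = 553 + 583 + 771 + 786 + 289 + 458 + 402 = 3842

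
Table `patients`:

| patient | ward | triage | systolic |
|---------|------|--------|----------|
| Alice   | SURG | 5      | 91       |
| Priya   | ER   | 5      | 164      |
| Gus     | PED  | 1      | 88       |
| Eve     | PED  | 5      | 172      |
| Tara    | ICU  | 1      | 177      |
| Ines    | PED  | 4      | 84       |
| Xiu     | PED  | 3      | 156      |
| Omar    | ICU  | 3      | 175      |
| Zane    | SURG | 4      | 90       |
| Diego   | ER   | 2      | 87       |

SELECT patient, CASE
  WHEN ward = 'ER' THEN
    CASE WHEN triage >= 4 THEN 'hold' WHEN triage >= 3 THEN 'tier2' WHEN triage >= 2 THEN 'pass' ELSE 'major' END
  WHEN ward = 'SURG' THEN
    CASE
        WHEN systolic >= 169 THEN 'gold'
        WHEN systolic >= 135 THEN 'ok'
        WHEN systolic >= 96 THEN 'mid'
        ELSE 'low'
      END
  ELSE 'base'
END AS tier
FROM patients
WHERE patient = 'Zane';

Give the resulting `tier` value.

patient = Zane: ward=SURG, triage=4, systolic=90.
ward='SURG' → inner[ELSE] → low

low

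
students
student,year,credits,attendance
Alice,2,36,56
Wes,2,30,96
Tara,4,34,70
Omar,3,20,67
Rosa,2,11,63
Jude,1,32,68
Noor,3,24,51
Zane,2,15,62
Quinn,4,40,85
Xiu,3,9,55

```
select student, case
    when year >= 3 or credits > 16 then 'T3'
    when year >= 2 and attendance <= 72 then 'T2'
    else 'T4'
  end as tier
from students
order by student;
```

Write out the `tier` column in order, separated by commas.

student=Alice: year >= 3 or credits > 16 → T3
student=Jude: year >= 3 or credits > 16 → T3
student=Noor: year >= 3 or credits > 16 → T3
student=Omar: year >= 3 or credits > 16 → T3
student=Quinn: year >= 3 or credits > 16 → T3
student=Rosa: year >= 2 and attendance <= 72 → T2
student=Tara: year >= 3 or credits > 16 → T3
student=Wes: year >= 3 or credits > 16 → T3
student=Xiu: year >= 3 or credits > 16 → T3
student=Zane: year >= 2 and attendance <= 72 → T2

T3, T3, T3, T3, T3, T2, T3, T3, T3, T2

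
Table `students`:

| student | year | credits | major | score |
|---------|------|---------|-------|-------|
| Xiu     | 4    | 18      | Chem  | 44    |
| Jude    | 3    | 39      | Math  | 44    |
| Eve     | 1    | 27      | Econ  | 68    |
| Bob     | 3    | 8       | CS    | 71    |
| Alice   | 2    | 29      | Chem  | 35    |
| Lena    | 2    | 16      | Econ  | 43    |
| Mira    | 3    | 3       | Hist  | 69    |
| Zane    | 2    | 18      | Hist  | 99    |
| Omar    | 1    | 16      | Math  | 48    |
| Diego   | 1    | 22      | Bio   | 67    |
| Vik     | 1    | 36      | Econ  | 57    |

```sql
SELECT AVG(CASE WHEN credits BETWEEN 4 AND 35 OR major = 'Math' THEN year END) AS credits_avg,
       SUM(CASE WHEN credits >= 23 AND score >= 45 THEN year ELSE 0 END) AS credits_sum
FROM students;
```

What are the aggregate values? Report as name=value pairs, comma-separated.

[credits_avg: credits BETWEEN 4 AND 35 OR major = 'Math']
student=Xiu: ✓ → 4
student=Jude: ✓ → 3
student=Eve: ✓ → 1
student=Bob: ✓ → 3
student=Alice: ✓ → 2
student=Lena: ✓ → 2
student=Mira: ✗
student=Zane: ✓ → 2
student=Omar: ✓ → 1
student=Diego: ✓ → 1
student=Vik: ✗
credits_avg = (4 + 3 + 1 + 3 + 2 + 2 + 2 + 1 + 1) / 9 = 2.1111111111
—
[credits_sum: credits >= 23 AND score >= 45]
student=Xiu: ✗
student=Jude: ✗
student=Eve: ✓ → 1
student=Bob: ✗
student=Alice: ✗
student=Lena: ✗
student=Mira: ✗
student=Zane: ✗
student=Omar: ✗
student=Diego: ✗
student=Vik: ✓ → 1
credits_sum = 1 + 1 = 2

credits_avg=2.1111111111, credits_sum=2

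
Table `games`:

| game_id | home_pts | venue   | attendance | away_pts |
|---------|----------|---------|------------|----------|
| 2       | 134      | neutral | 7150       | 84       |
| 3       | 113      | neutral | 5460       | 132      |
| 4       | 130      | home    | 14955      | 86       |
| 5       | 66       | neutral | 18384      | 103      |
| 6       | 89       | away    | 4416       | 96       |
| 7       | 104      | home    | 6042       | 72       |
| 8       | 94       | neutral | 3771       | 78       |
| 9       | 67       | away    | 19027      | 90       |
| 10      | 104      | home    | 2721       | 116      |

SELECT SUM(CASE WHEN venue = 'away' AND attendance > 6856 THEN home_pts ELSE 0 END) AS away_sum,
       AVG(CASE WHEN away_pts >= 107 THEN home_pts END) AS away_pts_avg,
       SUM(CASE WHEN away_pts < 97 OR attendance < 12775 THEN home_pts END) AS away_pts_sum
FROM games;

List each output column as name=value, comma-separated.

away_sum=67, away_pts_avg=108.5, away_pts_sum=835

[away_sum: venue = 'away' AND attendance > 6856]
game_id=2: ✗
game_id=3: ✗
game_id=4: ✗
game_id=5: ✗
game_id=6: ✗
game_id=7: ✗
game_id=8: ✗
game_id=9: ✓ → 67
game_id=10: ✗
away_sum = 67
—
[away_pts_avg: away_pts >= 107]
game_id=2: ✗
game_id=3: ✓ → 113
game_id=4: ✗
game_id=5: ✗
game_id=6: ✗
game_id=7: ✗
game_id=8: ✗
game_id=9: ✗
game_id=10: ✓ → 104
away_pts_avg = (113 + 104) / 2 = 108.5
—
[away_pts_sum: away_pts < 97 OR attendance < 12775]
game_id=2: ✓ → 134
game_id=3: ✓ → 113
game_id=4: ✓ → 130
game_id=5: ✗
game_id=6: ✓ → 89
game_id=7: ✓ → 104
game_id=8: ✓ → 94
game_id=9: ✓ → 67
game_id=10: ✓ → 104
away_pts_sum = 134 + 113 + 130 + 89 + 104 + 94 + 67 + 104 = 835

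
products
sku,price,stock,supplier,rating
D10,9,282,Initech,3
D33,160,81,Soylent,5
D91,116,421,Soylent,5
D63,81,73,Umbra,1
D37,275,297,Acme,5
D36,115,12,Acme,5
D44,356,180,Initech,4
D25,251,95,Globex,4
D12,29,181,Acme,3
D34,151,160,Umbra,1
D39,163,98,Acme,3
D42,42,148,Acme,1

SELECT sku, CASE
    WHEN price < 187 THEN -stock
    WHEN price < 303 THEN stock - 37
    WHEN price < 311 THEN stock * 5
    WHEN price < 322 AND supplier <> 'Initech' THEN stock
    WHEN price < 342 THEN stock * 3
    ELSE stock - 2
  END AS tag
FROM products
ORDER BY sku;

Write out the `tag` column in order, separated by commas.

sku=D10: price < 187 → -282
sku=D12: price < 187 → -181
sku=D25: price < 303 → 58
sku=D33: price < 187 → -81
sku=D34: price < 187 → -160
sku=D36: price < 187 → -12
sku=D37: price < 303 → 260
sku=D39: price < 187 → -98
sku=D42: price < 187 → -148
sku=D44: ELSE → 178
sku=D63: price < 187 → -73
sku=D91: price < 187 → -421

-282, -181, 58, -81, -160, -12, 260, -98, -148, 178, -73, -421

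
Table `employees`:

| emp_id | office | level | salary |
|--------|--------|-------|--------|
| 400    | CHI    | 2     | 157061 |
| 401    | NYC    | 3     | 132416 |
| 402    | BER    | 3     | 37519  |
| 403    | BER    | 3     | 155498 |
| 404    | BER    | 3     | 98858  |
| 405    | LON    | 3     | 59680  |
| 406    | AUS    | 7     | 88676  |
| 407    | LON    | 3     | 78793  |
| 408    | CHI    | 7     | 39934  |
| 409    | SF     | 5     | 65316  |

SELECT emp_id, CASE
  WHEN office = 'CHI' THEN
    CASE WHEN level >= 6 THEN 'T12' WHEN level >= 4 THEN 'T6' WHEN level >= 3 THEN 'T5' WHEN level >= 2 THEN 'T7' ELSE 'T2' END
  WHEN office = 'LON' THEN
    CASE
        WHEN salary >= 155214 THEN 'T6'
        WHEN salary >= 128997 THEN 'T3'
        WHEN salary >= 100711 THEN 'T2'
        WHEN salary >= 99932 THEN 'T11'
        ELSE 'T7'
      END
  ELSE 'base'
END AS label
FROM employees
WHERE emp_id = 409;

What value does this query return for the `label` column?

emp_id = 409: office=SF, level=5, salary=65316.
office='SF' → outer ELSE → base

base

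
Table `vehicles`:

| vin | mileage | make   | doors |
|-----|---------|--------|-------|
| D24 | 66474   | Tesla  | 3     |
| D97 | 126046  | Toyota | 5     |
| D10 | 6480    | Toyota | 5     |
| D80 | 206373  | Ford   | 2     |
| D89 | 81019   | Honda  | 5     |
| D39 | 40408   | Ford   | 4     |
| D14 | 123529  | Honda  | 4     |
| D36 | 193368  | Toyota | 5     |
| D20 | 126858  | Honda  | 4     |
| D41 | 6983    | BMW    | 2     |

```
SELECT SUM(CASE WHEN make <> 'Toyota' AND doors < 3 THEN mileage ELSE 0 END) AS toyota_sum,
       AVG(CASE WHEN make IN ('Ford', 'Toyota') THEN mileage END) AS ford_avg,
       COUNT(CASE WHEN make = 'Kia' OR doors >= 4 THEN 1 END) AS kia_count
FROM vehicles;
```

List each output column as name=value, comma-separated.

toyota_sum=213356, ford_avg=114535, kia_count=7

[toyota_sum: make <> 'Toyota' AND doors < 3]
vin=D24: ✗
vin=D97: ✗
vin=D10: ✗
vin=D80: ✓ → 206373
vin=D89: ✗
vin=D39: ✗
vin=D14: ✗
vin=D36: ✗
vin=D20: ✗
vin=D41: ✓ → 6983
toyota_sum = 206373 + 6983 = 213356
—
[ford_avg: make IN ('Ford', 'Toyota')]
vin=D24: ✗
vin=D97: ✓ → 126046
vin=D10: ✓ → 6480
vin=D80: ✓ → 206373
vin=D89: ✗
vin=D39: ✓ → 40408
vin=D14: ✗
vin=D36: ✓ → 193368
vin=D20: ✗
vin=D41: ✗
ford_avg = (126046 + 6480 + 206373 + 40408 + 193368) / 5 = 114535
—
[kia_count: make = 'Kia' OR doors >= 4]
vin=D24: ✗
vin=D97: ✓ → 1
vin=D10: ✓ → 1
vin=D80: ✗
vin=D89: ✓ → 1
vin=D39: ✓ → 1
vin=D14: ✓ → 1
vin=D36: ✓ → 1
vin=D20: ✓ → 1
vin=D41: ✗
kia_count = COUNT(1, 1, 1, 1, 1, 1, 1) = 7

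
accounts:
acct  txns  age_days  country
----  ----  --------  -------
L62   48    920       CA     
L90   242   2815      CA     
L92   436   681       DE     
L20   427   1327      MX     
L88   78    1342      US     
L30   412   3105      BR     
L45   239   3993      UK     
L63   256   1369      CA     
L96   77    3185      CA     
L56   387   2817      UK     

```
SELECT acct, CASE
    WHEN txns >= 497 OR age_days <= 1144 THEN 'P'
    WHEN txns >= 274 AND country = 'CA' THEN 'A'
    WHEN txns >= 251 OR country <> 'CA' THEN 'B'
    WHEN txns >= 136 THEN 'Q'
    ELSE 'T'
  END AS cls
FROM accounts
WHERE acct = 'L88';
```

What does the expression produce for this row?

B

acct = L88: txns=78, age_days=1342, country=US.
txns >= 497 OR age_days <= 1144 → false
txns >= 274 AND country = 'CA' → false
txns >= 251 OR country <> 'CA' → true → B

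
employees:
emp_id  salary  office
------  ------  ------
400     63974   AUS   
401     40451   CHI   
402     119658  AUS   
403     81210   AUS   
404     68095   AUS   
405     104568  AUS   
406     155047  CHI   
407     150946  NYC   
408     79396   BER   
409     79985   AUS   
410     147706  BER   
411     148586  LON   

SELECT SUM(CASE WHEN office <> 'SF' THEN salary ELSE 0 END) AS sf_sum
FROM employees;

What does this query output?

1239622

emp_id=400: ✓ → 63974
emp_id=401: ✓ → 40451
emp_id=402: ✓ → 119658
emp_id=403: ✓ → 81210
emp_id=404: ✓ → 68095
emp_id=405: ✓ → 104568
emp_id=406: ✓ → 155047
emp_id=407: ✓ → 150946
emp_id=408: ✓ → 79396
emp_id=409: ✓ → 79985
emp_id=410: ✓ → 147706
emp_id=411: ✓ → 148586
sf_sum = 63974 + 40451 + 119658 + 81210 + 68095 + 104568 + 155047 + 150946 + 79396 + 79985 + 147706 + 148586 = 1239622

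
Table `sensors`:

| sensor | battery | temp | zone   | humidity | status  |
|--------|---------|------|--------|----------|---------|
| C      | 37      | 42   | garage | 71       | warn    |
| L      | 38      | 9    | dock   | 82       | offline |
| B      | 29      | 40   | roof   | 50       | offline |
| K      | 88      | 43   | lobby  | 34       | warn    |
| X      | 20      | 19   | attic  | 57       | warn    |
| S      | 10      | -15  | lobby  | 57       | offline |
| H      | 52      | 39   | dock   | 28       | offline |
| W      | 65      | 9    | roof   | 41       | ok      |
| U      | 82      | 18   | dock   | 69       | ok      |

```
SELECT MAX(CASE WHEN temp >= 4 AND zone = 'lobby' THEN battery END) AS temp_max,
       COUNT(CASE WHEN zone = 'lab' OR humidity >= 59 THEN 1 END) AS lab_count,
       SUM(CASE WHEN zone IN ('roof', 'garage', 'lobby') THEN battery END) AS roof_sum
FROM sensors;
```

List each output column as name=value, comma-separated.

[temp_max: temp >= 4 AND zone = 'lobby']
sensor=C: ✗
sensor=L: ✗
sensor=B: ✗
sensor=K: ✓ → 88
sensor=X: ✗
sensor=S: ✗
sensor=H: ✗
sensor=W: ✗
sensor=U: ✗
temp_max = MAX(88) = 88
—
[lab_count: zone = 'lab' OR humidity >= 59]
sensor=C: ✓ → 1
sensor=L: ✓ → 1
sensor=B: ✗
sensor=K: ✗
sensor=X: ✗
sensor=S: ✗
sensor=H: ✗
sensor=W: ✗
sensor=U: ✓ → 1
lab_count = COUNT(1, 1, 1) = 3
—
[roof_sum: zone IN ('roof', 'garage', 'lobby')]
sensor=C: ✓ → 37
sensor=L: ✗
sensor=B: ✓ → 29
sensor=K: ✓ → 88
sensor=X: ✗
sensor=S: ✓ → 10
sensor=H: ✗
sensor=W: ✓ → 65
sensor=U: ✗
roof_sum = 37 + 29 + 88 + 10 + 65 = 229

temp_max=88, lab_count=3, roof_sum=229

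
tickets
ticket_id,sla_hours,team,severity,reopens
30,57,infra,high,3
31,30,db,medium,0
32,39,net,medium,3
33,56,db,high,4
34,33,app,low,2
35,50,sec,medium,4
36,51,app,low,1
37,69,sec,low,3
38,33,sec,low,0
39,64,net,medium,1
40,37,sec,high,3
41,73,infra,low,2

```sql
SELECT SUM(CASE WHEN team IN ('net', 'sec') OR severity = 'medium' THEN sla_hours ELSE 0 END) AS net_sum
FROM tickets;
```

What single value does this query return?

ticket_id=30: ✗
ticket_id=31: ✓ → 30
ticket_id=32: ✓ → 39
ticket_id=33: ✗
ticket_id=34: ✗
ticket_id=35: ✓ → 50
ticket_id=36: ✗
ticket_id=37: ✓ → 69
ticket_id=38: ✓ → 33
ticket_id=39: ✓ → 64
ticket_id=40: ✓ → 37
ticket_id=41: ✗
net_sum = 30 + 39 + 50 + 69 + 33 + 64 + 37 = 322

322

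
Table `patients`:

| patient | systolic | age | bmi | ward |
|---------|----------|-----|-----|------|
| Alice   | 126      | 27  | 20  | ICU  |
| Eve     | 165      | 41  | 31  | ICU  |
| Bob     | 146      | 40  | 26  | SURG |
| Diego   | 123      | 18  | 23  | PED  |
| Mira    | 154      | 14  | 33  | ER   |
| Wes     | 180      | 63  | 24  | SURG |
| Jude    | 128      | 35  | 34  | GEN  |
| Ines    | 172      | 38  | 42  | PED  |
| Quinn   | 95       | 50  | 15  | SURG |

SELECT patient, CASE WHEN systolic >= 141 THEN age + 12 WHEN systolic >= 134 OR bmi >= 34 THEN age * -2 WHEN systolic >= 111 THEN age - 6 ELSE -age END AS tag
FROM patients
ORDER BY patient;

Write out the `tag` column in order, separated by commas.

patient=Alice: systolic >= 111 → 21
patient=Bob: systolic >= 141 → 52
patient=Diego: systolic >= 111 → 12
patient=Eve: systolic >= 141 → 53
patient=Ines: systolic >= 141 → 50
patient=Jude: systolic >= 134 OR bmi >= 34 → -70
patient=Mira: systolic >= 141 → 26
patient=Quinn: ELSE → -50
patient=Wes: systolic >= 141 → 75

21, 52, 12, 53, 50, -70, 26, -50, 75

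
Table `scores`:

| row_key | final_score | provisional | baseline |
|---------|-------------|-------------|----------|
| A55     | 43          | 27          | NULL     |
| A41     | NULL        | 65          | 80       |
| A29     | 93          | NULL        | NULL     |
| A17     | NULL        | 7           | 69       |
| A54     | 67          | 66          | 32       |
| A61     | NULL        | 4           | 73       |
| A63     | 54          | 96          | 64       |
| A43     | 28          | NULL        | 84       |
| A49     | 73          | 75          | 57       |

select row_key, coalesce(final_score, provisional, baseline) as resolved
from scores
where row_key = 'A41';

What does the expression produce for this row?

65

row_key = A41: final_score=NULL, provisional=65, baseline=80.
final_score=NULL, provisional=65 → 65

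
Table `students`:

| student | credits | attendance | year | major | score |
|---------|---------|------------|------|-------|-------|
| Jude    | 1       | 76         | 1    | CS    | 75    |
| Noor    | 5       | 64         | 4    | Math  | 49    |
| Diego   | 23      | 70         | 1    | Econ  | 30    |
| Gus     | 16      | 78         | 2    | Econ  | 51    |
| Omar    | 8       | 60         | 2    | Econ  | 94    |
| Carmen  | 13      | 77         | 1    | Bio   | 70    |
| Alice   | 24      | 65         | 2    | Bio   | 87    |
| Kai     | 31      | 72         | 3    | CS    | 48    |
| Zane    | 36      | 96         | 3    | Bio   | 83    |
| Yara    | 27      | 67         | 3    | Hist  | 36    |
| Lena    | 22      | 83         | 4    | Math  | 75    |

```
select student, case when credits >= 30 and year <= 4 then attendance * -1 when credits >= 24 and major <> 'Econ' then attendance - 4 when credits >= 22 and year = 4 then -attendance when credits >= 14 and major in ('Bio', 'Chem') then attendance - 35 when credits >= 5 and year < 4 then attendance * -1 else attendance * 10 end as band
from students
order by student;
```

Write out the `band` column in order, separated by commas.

student=Alice: credits >= 24 and major <> 'Econ' → 61
student=Carmen: credits >= 5 and year < 4 → -77
student=Diego: credits >= 5 and year < 4 → -70
student=Gus: credits >= 5 and year < 4 → -78
student=Jude: ELSE → 760
student=Kai: credits >= 30 and year <= 4 → -72
student=Lena: credits >= 22 and year = 4 → -83
student=Noor: ELSE → 640
student=Omar: credits >= 5 and year < 4 → -60
student=Yara: credits >= 24 and major <> 'Econ' → 63
student=Zane: credits >= 30 and year <= 4 → -96

61, -77, -70, -78, 760, -72, -83, 640, -60, 63, -96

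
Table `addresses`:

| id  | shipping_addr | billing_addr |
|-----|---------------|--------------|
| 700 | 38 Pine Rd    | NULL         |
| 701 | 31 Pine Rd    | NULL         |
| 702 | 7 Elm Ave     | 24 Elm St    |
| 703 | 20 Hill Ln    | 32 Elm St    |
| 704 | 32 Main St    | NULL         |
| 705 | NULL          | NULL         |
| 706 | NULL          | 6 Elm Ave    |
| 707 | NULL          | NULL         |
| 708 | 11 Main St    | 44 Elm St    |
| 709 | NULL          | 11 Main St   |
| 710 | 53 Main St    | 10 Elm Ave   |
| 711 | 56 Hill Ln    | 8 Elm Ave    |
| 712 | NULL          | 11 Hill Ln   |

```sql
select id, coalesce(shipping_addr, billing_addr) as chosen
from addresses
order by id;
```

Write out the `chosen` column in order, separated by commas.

id=700: shipping_addr=38 Pine Rd → 38 Pine Rd
id=701: shipping_addr=31 Pine Rd → 31 Pine Rd
id=702: shipping_addr=7 Elm Ave → 7 Elm Ave
id=703: shipping_addr=20 Hill Ln → 20 Hill Ln
id=704: shipping_addr=32 Main St → 32 Main St
id=705: shipping_addr=NULL, billing_addr=NULL (all NULL) → NULL
id=706: shipping_addr=NULL, billing_addr=6 Elm Ave → 6 Elm Ave
id=707: shipping_addr=NULL, billing_addr=NULL (all NULL) → NULL
id=708: shipping_addr=11 Main St → 11 Main St
id=709: shipping_addr=NULL, billing_addr=11 Main St → 11 Main St
id=710: shipping_addr=53 Main St → 53 Main St
id=711: shipping_addr=56 Hill Ln → 56 Hill Ln
id=712: shipping_addr=NULL, billing_addr=11 Hill Ln → 11 Hill Ln

38 Pine Rd, 31 Pine Rd, 7 Elm Ave, 20 Hill Ln, 32 Main St, NULL, 6 Elm Ave, NULL, 11 Main St, 11 Main St, 53 Main St, 56 Hill Ln, 11 Hill Ln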